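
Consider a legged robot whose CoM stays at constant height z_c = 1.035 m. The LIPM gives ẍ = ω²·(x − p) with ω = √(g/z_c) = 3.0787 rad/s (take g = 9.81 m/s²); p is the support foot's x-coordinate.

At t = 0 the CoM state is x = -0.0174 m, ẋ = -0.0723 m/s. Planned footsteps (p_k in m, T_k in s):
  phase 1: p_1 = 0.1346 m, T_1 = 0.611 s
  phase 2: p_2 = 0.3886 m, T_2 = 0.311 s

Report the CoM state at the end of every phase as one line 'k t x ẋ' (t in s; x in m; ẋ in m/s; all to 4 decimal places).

phase 1: p=0.1346, T=0.611, ωT=1.881086, cosh=3.356524, sinh=3.204100; start (x,ẋ)=(-0.017400, -0.072300) → end (x,ẋ)=(-0.450837, -1.742075)
phase 2: p=0.3886, T=0.311, ωT=0.957476, cosh=1.494486, sinh=1.110626; start (x,ẋ)=(-0.450837, -1.742075) → end (x,ẋ)=(-1.494371, -5.473779)

1 0.6110 -0.4508 -1.7421
2 0.9220 -1.4944 -5.4738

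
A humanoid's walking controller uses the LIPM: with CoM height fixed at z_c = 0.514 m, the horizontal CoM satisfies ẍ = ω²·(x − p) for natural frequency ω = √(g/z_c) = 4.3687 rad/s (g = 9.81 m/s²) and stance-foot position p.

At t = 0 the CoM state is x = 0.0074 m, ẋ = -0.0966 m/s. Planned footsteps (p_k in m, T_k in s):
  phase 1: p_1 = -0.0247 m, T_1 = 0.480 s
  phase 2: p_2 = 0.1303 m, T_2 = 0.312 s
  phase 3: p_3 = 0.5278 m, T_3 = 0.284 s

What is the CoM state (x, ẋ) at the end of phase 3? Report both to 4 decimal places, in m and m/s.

x = -0.7203, ẋ = -4.9026

phase 1: p=-0.0247, T=0.480, ωT=2.096976, cosh=4.132170, sinh=4.009343; start (x,ẋ)=(0.007400, -0.096600) → end (x,ẋ)=(0.019289, 0.163084)
phase 2: p=0.1303, T=0.312, ωT=1.363034, cosh=2.081959, sinh=1.826075; start (x,ẋ)=(0.019289, 0.163084) → end (x,ẋ)=(-0.032653, -0.546068)
phase 3: p=0.5278, T=0.284, ωT=1.240711, cosh=1.873625, sinh=1.584446; start (x,ẋ)=(-0.032653, -0.546068) → end (x,ẋ)=(-0.720328, -4.902567)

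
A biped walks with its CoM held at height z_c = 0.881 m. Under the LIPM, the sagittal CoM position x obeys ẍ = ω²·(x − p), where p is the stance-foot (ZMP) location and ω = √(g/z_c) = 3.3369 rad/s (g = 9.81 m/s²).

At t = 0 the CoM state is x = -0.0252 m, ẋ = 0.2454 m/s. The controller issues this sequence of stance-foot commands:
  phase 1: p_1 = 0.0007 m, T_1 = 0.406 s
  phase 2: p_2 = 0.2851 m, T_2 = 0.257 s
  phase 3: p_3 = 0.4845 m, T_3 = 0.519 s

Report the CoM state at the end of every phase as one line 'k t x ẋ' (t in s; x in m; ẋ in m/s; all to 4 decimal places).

phase 1: p=0.0007, T=0.406, ωT=1.354781, cosh=2.066959, sinh=1.808955; start (x,ẋ)=(-0.025200, 0.245400) → end (x,ẋ)=(0.080199, 0.350891)
phase 2: p=0.2851, T=0.257, ωT=0.857583, cosh=1.390821, sinh=0.966635; start (x,ẋ)=(0.080199, 0.350891) → end (x,ẋ)=(0.101765, -0.172895)
phase 3: p=0.4845, T=0.519, ωT=1.731851, cosh=2.914031, sinh=2.737074; start (x,ẋ)=(0.101765, -0.172895) → end (x,ẋ)=(-0.772617, -3.999469)

1 0.4060 0.0802 0.3509
2 0.6630 0.1018 -0.1729
3 1.1820 -0.7726 -3.9995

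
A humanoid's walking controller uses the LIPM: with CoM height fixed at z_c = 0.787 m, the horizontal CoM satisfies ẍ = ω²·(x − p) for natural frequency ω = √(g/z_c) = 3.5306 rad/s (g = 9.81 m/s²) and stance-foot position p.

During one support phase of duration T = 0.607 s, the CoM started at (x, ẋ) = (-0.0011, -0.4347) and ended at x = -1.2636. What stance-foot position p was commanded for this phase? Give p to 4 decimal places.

ωT = 3.5306·0.607 = 2.143074; cosh(ωT) = 4.321450, sinh(ωT) = 4.204157
x(T) = p + (x₀−p)·cosh(ωT) + (ẋ₀/ω)·sinh(ωT) ⇒ p·(1 − cosh) = x(T) − x₀·cosh − (ẋ₀/ω)·sinh
numerator   = -1.2636 − (-0.0011)·4.321450 − (-0.4347/3.5306)·4.204157 = -0.741216
denominator = 1 − 4.321450 = -3.321450
p = -0.741216 / -3.321450 = 0.2232

p = 0.2232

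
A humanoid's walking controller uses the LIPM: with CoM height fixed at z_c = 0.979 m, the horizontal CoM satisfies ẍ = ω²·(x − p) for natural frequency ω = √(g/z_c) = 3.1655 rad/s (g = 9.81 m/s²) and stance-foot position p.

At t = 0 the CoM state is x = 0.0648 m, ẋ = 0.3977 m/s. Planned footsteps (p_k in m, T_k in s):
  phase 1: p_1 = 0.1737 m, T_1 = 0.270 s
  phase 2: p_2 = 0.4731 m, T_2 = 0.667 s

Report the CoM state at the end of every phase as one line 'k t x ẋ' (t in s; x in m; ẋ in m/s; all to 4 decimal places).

1 0.2700 0.1435 0.2202
2 0.9370 -0.6251 -3.3233

phase 1: p=0.1737, T=0.270, ωT=0.854685, cosh=1.388025, sinh=0.962608; start (x,ẋ)=(0.064800, 0.397700) → end (x,ẋ)=(0.143482, 0.220185)
phase 2: p=0.4731, T=0.667, ωT=2.111389, cosh=4.190386, sinh=4.069316; start (x,ẋ)=(0.143482, 0.220185) → end (x,ẋ)=(-0.625075, -3.323289)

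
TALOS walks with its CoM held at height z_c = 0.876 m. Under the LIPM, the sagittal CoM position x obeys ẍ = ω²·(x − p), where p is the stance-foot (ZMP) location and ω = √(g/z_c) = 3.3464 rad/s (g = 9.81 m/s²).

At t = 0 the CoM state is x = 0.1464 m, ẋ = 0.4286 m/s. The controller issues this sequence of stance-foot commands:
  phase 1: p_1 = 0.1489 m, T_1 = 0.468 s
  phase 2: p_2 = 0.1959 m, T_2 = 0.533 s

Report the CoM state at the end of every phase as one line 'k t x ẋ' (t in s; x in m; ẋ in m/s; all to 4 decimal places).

1 0.4680 0.4359 1.0517
2 1.0010 1.8390 5.5402

phase 1: p=0.1489, T=0.468, ωT=1.566115, cosh=2.498433, sinh=2.289578; start (x,ẋ)=(0.146400, 0.428600) → end (x,ẋ)=(0.435898, 1.051674)
phase 2: p=0.1959, T=0.533, ωT=1.783631, cosh=3.059727, sinh=2.891701; start (x,ẋ)=(0.435898, 1.051674) → end (x,ẋ)=(1.839005, 5.540249)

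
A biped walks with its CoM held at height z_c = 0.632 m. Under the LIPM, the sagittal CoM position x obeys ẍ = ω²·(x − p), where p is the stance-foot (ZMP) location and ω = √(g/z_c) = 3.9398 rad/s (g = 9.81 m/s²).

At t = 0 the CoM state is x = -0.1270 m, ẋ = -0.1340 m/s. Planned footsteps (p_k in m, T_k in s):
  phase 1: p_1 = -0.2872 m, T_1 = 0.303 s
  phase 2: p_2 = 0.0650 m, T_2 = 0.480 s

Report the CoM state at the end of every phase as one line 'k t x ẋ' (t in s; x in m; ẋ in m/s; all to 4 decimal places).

1 0.3030 -0.0496 0.7042
2 0.7830 0.2554 0.9246

phase 1: p=-0.2872, T=0.303, ωT=1.193759, cosh=1.801271, sinh=1.498191; start (x,ẋ)=(-0.127000, -0.134000) → end (x,ẋ)=(-0.049593, 0.704222)
phase 2: p=0.0650, T=0.480, ωT=1.891104, cosh=3.388793, sinh=3.237888; start (x,ẋ)=(-0.049593, 0.704222) → end (x,ẋ)=(0.255427, 0.924646)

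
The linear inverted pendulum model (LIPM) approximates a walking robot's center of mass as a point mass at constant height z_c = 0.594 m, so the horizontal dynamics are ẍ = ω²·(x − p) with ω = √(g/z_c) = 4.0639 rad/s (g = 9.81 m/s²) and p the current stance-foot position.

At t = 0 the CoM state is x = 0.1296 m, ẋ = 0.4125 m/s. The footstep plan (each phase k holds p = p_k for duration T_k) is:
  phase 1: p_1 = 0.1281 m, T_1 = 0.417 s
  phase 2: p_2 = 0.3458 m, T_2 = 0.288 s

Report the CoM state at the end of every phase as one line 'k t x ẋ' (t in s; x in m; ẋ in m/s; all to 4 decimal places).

1 0.4170 0.3993 1.1769
2 0.7050 0.8622 2.3961

phase 1: p=0.1281, T=0.417, ωT=1.694646, cosh=2.814192, sinh=2.630528; start (x,ẋ)=(0.129600, 0.412500) → end (x,ẋ)=(0.399329, 1.176890)
phase 2: p=0.3458, T=0.288, ωT=1.170403, cosh=1.766767, sinh=1.456525; start (x,ẋ)=(0.399329, 1.176890) → end (x,ẋ)=(0.862177, 2.396137)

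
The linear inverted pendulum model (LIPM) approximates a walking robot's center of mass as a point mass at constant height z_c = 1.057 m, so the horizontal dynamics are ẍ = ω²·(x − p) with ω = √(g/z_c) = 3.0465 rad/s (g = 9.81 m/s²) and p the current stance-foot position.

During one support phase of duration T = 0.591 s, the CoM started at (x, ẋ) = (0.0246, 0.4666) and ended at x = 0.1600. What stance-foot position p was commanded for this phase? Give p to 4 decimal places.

ωT = 3.0465·0.591 = 1.800481; cosh(ωT) = 3.108890, sinh(ωT) = 2.943671
x(T) = p + (x₀−p)·cosh(ωT) + (ẋ₀/ω)·sinh(ωT) ⇒ p·(1 − cosh) = x(T) − x₀·cosh − (ẋ₀/ω)·sinh
numerator   = 0.1600 − (0.0246)·3.108890 − (0.4666/3.0465)·2.943671 = -0.367329
denominator = 1 − 3.108890 = -2.108890
p = -0.367329 / -2.108890 = 0.1742

p = 0.1742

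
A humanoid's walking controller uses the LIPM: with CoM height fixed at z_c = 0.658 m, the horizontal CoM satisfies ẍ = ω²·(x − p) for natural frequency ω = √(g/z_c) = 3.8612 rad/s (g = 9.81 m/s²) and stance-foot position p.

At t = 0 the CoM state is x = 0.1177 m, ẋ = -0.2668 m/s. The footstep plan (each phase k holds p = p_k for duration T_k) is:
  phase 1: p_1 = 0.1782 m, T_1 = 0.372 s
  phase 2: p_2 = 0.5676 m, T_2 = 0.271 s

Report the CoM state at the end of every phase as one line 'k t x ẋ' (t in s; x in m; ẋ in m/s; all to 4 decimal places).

phase 1: p=0.1782, T=0.372, ωT=1.436366, cosh=2.221589, sinh=1.983799; start (x,ẋ)=(0.117700, -0.266800) → end (x,ẋ)=(-0.093282, -1.056140)
phase 2: p=0.5676, T=0.271, ωT=1.046385, cosh=1.599272, sinh=1.248067; start (x,ẋ)=(-0.093282, -1.056140) → end (x,ẋ)=(-0.830710, -4.873872)

1 0.3720 -0.0933 -1.0561
2 0.6430 -0.8307 -4.8739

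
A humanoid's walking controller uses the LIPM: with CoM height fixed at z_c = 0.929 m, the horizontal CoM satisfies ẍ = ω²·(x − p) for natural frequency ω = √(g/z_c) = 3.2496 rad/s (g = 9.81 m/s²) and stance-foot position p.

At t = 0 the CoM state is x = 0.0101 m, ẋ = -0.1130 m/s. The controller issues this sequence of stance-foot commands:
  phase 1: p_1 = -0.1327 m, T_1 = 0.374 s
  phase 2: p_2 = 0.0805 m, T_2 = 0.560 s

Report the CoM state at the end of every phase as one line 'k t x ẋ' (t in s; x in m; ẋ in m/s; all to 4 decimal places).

1 0.3740 0.0757 0.5062
2 0.9340 0.5334 1.5563

phase 1: p=-0.1327, T=0.374, ωT=1.215350, cosh=1.834041, sinh=1.537435; start (x,ẋ)=(0.010100, -0.113000) → end (x,ẋ)=(0.075739, 0.506189)
phase 2: p=0.0805, T=0.560, ωT=1.819776, cosh=3.166269, sinh=3.004207; start (x,ẋ)=(0.075739, 0.506189) → end (x,ẋ)=(0.533390, 1.556251)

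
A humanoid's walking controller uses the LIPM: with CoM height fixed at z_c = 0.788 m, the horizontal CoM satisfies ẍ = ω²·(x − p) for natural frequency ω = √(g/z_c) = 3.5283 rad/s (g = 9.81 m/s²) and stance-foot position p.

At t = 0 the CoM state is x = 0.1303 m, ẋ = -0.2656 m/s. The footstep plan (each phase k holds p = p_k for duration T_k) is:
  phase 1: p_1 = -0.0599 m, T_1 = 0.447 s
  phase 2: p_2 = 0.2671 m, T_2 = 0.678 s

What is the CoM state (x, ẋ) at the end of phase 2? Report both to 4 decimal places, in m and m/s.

phase 1: p=-0.0599, T=0.447, ωT=1.577150, cosh=2.523851, sinh=2.317288; start (x,ẋ)=(0.130300, -0.265600) → end (x,ẋ)=(0.245698, 0.884757)
phase 2: p=0.2671, T=0.678, ωT=2.392187, cosh=5.514411, sinh=5.422981; start (x,ẋ)=(0.245698, 0.884757) → end (x,ẋ)=(1.508948, 4.469408)

x = 1.5089, ẋ = 4.4694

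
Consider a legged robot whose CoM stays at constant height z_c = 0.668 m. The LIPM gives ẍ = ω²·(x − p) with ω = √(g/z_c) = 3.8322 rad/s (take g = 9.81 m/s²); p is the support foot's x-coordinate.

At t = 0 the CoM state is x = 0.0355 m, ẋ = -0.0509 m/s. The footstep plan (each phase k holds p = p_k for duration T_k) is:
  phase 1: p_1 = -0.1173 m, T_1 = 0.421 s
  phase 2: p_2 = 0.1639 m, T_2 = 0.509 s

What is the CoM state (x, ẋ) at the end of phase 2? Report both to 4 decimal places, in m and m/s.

x = 1.6201, ẋ = 5.7156

phase 1: p=-0.1173, T=0.421, ωT=1.613356, cosh=2.609424, sinh=2.410206; start (x,ẋ)=(0.035500, -0.050900) → end (x,ẋ)=(0.249407, 1.278501)
phase 2: p=0.1639, T=0.509, ωT=1.950590, cosh=3.587512, sinh=3.445322; start (x,ẋ)=(0.249407, 1.278501) → end (x,ẋ)=(1.620088, 5.715603)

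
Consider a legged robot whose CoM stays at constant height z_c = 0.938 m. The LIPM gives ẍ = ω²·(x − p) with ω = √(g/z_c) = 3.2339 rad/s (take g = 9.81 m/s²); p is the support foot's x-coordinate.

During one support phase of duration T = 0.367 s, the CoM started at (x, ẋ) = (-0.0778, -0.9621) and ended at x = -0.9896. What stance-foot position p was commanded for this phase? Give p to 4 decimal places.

p = 0.5161

ωT = 3.2339·0.367 = 1.186841; cosh(ωT) = 1.790949, sinh(ωT) = 1.485765
x(T) = p + (x₀−p)·cosh(ωT) + (ẋ₀/ω)·sinh(ωT) ⇒ p·(1 − cosh) = x(T) − x₀·cosh − (ẋ₀/ω)·sinh
numerator   = -0.9896 − (-0.0778)·1.790949 − (-0.9621/3.2339)·1.485765 = -0.408242
denominator = 1 − 1.790949 = -0.790949
p = -0.408242 / -0.790949 = 0.5161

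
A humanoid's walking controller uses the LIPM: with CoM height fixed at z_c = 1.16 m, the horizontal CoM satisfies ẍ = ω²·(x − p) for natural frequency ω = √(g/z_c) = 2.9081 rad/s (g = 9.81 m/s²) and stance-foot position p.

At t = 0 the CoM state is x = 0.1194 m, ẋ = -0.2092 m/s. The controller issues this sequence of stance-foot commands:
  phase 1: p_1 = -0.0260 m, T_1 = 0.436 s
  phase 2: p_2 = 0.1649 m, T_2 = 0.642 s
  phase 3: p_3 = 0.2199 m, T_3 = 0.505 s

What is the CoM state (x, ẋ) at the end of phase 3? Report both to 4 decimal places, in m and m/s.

x = 1.0773, ẋ = 2.5435

phase 1: p=-0.0260, T=0.436, ωT=1.267932, cosh=1.917454, sinh=1.636041; start (x,ẋ)=(0.119400, -0.209200) → end (x,ẋ)=(0.135106, 0.290648)
phase 2: p=0.1649, T=0.642, ωT=1.867000, cosh=3.311724, sinh=3.157138; start (x,ẋ)=(0.135106, 0.290648) → end (x,ẋ)=(0.381769, 0.689000)
phase 3: p=0.2199, T=0.505, ωT=1.468591, cosh=2.286680, sinh=2.056430; start (x,ẋ)=(0.381769, 0.689000) → end (x,ẋ)=(1.077260, 2.543546)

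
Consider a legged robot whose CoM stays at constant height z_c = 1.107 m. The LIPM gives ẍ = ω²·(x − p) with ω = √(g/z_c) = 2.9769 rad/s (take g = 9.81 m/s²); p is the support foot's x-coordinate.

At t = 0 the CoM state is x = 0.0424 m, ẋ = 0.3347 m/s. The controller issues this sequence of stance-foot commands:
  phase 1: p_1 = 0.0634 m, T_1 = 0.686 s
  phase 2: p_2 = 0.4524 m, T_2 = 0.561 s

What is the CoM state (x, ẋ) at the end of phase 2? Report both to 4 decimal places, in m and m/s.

phase 1: p=0.0634, T=0.686, ωT=2.042153, cosh=3.918469, sinh=3.788719; start (x,ẋ)=(0.042400, 0.334700) → end (x,ẋ)=(0.407087, 1.074660)
phase 2: p=0.4524, T=0.561, ωT=1.670041, cosh=2.750312, sinh=2.562073; start (x,ẋ)=(0.407087, 1.074660) → end (x,ẋ)=(1.252683, 2.610046)

x = 1.2527, ẋ = 2.6100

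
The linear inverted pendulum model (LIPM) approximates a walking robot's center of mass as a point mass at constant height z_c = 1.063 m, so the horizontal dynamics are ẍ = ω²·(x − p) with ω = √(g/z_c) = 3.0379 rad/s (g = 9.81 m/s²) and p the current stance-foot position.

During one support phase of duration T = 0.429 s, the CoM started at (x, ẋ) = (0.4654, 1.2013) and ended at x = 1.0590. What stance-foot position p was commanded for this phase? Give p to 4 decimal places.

ωT = 3.0379·0.429 = 1.303259; cosh(ωT) = 1.976460, sinh(ωT) = 1.704815
x(T) = p + (x₀−p)·cosh(ωT) + (ẋ₀/ω)·sinh(ωT) ⇒ p·(1 − cosh) = x(T) − x₀·cosh − (ẋ₀/ω)·sinh
numerator   = 1.0590 − (0.4654)·1.976460 − (1.2013/3.0379)·1.704815 = -0.534992
denominator = 1 − 1.976460 = -0.976460
p = -0.534992 / -0.976460 = 0.5479

p = 0.5479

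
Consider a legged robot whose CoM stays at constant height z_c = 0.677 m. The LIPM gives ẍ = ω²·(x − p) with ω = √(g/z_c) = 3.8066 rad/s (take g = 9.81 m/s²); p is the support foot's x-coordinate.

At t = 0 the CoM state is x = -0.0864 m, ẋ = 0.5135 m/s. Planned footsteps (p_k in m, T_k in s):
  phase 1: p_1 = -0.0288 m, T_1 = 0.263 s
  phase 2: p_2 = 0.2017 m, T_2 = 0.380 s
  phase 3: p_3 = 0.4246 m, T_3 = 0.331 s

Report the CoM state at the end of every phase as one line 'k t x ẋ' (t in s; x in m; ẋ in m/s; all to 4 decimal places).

phase 1: p=-0.0288, T=0.263, ωT=1.001136, cosh=1.544416, sinh=1.176955; start (x,ẋ)=(-0.086400, 0.513500) → end (x,ẋ)=(0.041010, 0.534999)
phase 2: p=0.2017, T=0.380, ωT=1.446508, cosh=2.241822, sinh=2.006431; start (x,ẋ)=(0.041010, 0.534999) → end (x,ẋ)=(0.123455, -0.027930)
phase 3: p=0.4246, T=0.331, ωT=1.259985, cosh=1.904513, sinh=1.620854; start (x,ẋ)=(0.123455, -0.027930) → end (x,ẋ)=(-0.160828, -1.911245)

1 0.2630 0.0410 0.5350
2 0.6430 0.1235 -0.0279
3 0.9740 -0.1608 -1.9112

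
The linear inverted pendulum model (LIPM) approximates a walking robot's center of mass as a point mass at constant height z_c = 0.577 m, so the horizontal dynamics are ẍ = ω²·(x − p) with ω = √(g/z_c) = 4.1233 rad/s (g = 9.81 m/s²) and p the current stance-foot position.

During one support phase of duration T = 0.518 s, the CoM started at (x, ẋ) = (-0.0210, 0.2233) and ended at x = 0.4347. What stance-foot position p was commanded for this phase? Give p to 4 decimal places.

p = -0.0908

ωT = 4.1233·0.518 = 2.135869; cosh(ωT) = 4.291272, sinh(ωT) = 4.173130
x(T) = p + (x₀−p)·cosh(ωT) + (ẋ₀/ω)·sinh(ωT) ⇒ p·(1 − cosh) = x(T) − x₀·cosh − (ẋ₀/ω)·sinh
numerator   = 0.4347 − (-0.0210)·4.291272 − (0.2233/4.1233)·4.173130 = 0.298818
denominator = 1 − 4.291272 = -3.291272
p = 0.298818 / -3.291272 = -0.0908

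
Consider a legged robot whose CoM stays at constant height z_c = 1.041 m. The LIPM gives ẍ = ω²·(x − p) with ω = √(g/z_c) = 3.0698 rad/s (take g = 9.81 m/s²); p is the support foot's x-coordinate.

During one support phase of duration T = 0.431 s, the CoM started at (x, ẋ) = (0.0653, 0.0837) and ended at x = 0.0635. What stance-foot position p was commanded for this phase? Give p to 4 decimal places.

ωT = 3.0698·0.431 = 1.323084; cosh(ωT) = 2.010648, sinh(ωT) = 1.744335
x(T) = p + (x₀−p)·cosh(ωT) + (ẋ₀/ω)·sinh(ωT) ⇒ p·(1 − cosh) = x(T) − x₀·cosh − (ẋ₀/ω)·sinh
numerator   = 0.0635 − (0.0653)·2.010648 − (0.0837/3.0698)·1.744335 = -0.115356
denominator = 1 − 2.010648 = -1.010648
p = -0.115356 / -1.010648 = 0.1141

p = 0.1141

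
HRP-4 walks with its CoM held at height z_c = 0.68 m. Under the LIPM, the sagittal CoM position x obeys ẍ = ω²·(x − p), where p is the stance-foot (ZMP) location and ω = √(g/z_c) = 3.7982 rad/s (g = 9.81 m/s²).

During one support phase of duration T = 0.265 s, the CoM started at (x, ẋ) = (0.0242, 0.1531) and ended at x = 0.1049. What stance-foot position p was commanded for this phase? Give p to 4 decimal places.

p = -0.0356

ωT = 3.7982·0.265 = 1.006523; cosh(ωT) = 1.550779, sinh(ωT) = 1.185292
x(T) = p + (x₀−p)·cosh(ωT) + (ẋ₀/ω)·sinh(ωT) ⇒ p·(1 − cosh) = x(T) − x₀·cosh − (ẋ₀/ω)·sinh
numerator   = 0.1049 − (0.0242)·1.550779 − (0.1531/3.7982)·1.185292 = 0.019594
denominator = 1 − 1.550779 = -0.550779
p = 0.019594 / -0.550779 = -0.0356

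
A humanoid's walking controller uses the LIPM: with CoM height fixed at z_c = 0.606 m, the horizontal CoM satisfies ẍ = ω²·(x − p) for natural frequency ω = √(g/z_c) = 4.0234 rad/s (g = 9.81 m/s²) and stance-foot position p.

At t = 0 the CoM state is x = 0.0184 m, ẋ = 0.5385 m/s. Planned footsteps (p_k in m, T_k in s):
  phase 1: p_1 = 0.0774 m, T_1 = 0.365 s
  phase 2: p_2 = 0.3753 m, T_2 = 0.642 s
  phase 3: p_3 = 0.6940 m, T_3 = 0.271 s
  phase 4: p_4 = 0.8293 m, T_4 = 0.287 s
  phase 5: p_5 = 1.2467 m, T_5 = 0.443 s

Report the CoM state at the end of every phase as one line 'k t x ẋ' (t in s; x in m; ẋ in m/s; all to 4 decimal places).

phase 1: p=0.0774, T=0.365, ωT=1.468541, cosh=2.286578, sinh=2.056317; start (x,ẋ)=(0.018400, 0.538500) → end (x,ẋ)=(0.217713, 0.743192)
phase 2: p=0.3753, T=0.642, ωT=2.583023, cosh=6.656318, sinh=6.580773; start (x,ẋ)=(0.217713, 0.743192) → end (x,ẋ)=(0.541938, 0.774494)
phase 3: p=0.6940, T=0.271, ωT=1.090341, cosh=1.655696, sinh=1.319594; start (x,ẋ)=(0.541938, 0.774494) → end (x,ẋ)=(0.696250, 0.474991)
phase 4: p=0.8293, T=0.287, ωT=1.154716, cosh=1.744134, sinh=1.428987; start (x,ẋ)=(0.696250, 0.474991) → end (x,ẋ)=(0.765945, 0.063492)
phase 5: p=1.2467, T=0.443, ωT=1.782366, cosh=3.056072, sinh=2.887832; start (x,ẋ)=(0.765945, 0.063492) → end (x,ẋ)=(-0.176949, -5.391808)

1 0.3650 0.2177 0.7432
2 1.0070 0.5419 0.7745
3 1.2780 0.6963 0.4750
4 1.5650 0.7659 0.0635
5 2.0080 -0.1769 -5.3918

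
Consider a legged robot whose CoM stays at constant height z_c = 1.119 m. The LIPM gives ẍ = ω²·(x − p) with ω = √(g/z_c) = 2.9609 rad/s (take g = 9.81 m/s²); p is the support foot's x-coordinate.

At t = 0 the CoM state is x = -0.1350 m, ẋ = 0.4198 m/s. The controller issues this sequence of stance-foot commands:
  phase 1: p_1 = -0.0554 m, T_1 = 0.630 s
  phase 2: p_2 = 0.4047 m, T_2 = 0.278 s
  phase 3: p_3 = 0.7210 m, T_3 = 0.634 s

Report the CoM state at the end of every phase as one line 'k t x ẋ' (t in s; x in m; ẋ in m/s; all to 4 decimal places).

1 0.6300 0.1283 0.6453
2 0.9080 0.2295 0.1240
3 1.5420 -0.7888 -4.2289

phase 1: p=-0.0554, T=0.630, ωT=1.865367, cosh=3.306573, sinh=3.151733; start (x,ẋ)=(-0.135000, 0.419800) → end (x,ẋ)=(0.128253, 0.645275)
phase 2: p=0.4047, T=0.278, ωT=0.823130, cosh=1.358337, sinh=0.919281; start (x,ẋ)=(0.128253, 0.645275) → end (x,ẋ)=(0.229533, 0.124040)
phase 3: p=0.7210, T=0.634, ωT=1.877211, cosh=3.344133, sinh=3.191117; start (x,ẋ)=(0.229533, 0.124040) → end (x,ẋ)=(-0.788846, -4.228856)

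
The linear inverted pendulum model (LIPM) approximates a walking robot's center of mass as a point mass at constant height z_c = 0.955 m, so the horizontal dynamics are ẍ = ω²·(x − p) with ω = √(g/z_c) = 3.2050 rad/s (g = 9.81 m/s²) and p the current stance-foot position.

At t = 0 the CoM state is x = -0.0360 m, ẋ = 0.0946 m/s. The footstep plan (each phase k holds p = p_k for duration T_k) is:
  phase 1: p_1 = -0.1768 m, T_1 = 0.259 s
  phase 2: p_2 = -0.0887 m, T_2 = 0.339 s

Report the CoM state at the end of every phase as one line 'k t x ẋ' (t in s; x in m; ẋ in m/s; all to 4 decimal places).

1 0.2590 0.0428 0.5482
2 0.5980 0.3529 1.4583

phase 1: p=-0.1768, T=0.259, ωT=0.830095, cosh=1.364772, sinh=0.928764; start (x,ẋ)=(-0.036000, 0.094600) → end (x,ẋ)=(0.042774, 0.548225)
phase 2: p=-0.0887, T=0.339, ωT=1.086495, cosh=1.650632, sinh=1.313235; start (x,ẋ)=(0.042774, 0.548225) → end (x,ẋ)=(0.352948, 1.458281)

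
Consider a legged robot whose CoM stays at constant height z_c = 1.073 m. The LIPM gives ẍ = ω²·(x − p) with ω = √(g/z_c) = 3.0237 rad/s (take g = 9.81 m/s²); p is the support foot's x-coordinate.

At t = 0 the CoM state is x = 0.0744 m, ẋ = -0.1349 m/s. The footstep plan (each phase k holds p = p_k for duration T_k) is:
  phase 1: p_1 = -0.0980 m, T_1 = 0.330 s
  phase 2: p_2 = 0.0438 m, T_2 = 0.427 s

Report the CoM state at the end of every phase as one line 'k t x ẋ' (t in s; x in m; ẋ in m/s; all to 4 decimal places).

1 0.3300 0.1153 0.4030
2 0.7570 0.4077 1.1518

phase 1: p=-0.0980, T=0.330, ωT=0.997821, cosh=1.540524, sinh=1.171842; start (x,ẋ)=(0.074400, -0.134900) → end (x,ẋ)=(0.115305, 0.403048)
phase 2: p=0.0438, T=0.427, ωT=1.291120, cosh=1.955910, sinh=1.680947; start (x,ẋ)=(0.115305, 0.403048) → end (x,ẋ)=(0.407722, 1.151765)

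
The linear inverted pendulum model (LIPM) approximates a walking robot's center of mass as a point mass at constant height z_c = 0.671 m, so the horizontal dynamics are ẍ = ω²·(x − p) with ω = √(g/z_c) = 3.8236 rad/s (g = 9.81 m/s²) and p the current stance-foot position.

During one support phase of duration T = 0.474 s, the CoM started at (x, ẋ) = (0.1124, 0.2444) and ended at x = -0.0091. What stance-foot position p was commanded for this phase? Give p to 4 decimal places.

ωT = 3.8236·0.474 = 1.812386; cosh(ωT) = 3.144155, sinh(ωT) = 2.980891
x(T) = p + (x₀−p)·cosh(ωT) + (ẋ₀/ω)·sinh(ωT) ⇒ p·(1 − cosh) = x(T) − x₀·cosh − (ẋ₀/ω)·sinh
numerator   = -0.0091 − (0.1124)·3.144155 − (0.2444/3.8236)·2.980891 = -0.553038
denominator = 1 − 3.144155 = -2.144155
p = -0.553038 / -2.144155 = 0.2579

p = 0.2579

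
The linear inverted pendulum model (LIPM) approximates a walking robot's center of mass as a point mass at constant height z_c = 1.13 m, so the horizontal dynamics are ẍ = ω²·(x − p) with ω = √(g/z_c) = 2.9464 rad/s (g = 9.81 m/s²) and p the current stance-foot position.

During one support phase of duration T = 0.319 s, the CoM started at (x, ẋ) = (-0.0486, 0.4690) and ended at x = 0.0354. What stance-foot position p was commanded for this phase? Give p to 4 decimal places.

ωT = 2.9464·0.319 = 0.939902; cosh(ωT) = 1.475198, sinh(ωT) = 1.084532
x(T) = p + (x₀−p)·cosh(ωT) + (ẋ₀/ω)·sinh(ωT) ⇒ p·(1 − cosh) = x(T) − x₀·cosh − (ẋ₀/ω)·sinh
numerator   = 0.0354 − (-0.0486)·1.475198 − (0.4690/2.9464)·1.084532 = -0.065538
denominator = 1 − 1.475198 = -0.475198
p = -0.065538 / -0.475198 = 0.1379

p = 0.1379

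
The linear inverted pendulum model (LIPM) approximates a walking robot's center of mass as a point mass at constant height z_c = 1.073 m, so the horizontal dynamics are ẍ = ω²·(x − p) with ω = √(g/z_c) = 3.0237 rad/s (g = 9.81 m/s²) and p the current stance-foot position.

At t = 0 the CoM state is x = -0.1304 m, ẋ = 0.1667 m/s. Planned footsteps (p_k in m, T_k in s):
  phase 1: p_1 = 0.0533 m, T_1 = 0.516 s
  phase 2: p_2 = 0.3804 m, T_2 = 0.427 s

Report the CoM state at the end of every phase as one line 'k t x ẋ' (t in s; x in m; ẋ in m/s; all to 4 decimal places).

phase 1: p=0.0533, T=0.516, ωT=1.560229, cosh=2.485000, sinh=2.274912; start (x,ẋ)=(-0.130400, 0.166700) → end (x,ẋ)=(-0.277776, -0.849359)
phase 2: p=0.3804, T=0.427, ωT=1.291120, cosh=1.955910, sinh=1.680947; start (x,ẋ)=(-0.277776, -0.849359) → end (x,ẋ)=(-1.379112, -5.006568)

1 0.5160 -0.2778 -0.8494
2 0.9430 -1.3791 -5.0066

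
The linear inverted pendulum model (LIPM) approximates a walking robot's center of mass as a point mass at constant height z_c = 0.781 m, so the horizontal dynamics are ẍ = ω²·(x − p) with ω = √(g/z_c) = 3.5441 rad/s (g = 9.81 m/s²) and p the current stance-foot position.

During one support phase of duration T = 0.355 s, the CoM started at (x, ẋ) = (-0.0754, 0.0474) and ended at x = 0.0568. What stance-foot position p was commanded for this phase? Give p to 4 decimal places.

p = -0.1980

ωT = 3.5441·0.355 = 1.258155; cosh(ωT) = 1.901551, sinh(ωT) = 1.617374
x(T) = p + (x₀−p)·cosh(ωT) + (ẋ₀/ω)·sinh(ωT) ⇒ p·(1 − cosh) = x(T) − x₀·cosh − (ẋ₀/ω)·sinh
numerator   = 0.0568 − (-0.0754)·1.901551 − (0.0474/3.5441)·1.617374 = 0.178546
denominator = 1 − 1.901551 = -0.901551
p = 0.178546 / -0.901551 = -0.1980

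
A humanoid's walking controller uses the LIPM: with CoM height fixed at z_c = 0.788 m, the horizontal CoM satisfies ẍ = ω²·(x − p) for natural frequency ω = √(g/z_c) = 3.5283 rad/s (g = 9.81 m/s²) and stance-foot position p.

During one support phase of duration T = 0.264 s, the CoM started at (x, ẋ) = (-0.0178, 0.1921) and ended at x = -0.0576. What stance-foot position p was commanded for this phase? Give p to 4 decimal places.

p = 0.1928

ωT = 3.5283·0.264 = 0.931471; cosh(ωT) = 1.466107, sinh(ωT) = 1.072134
x(T) = p + (x₀−p)·cosh(ωT) + (ẋ₀/ω)·sinh(ωT) ⇒ p·(1 − cosh) = x(T) − x₀·cosh − (ẋ₀/ω)·sinh
numerator   = -0.0576 − (-0.0178)·1.466107 − (0.1921/3.5283)·1.072134 = -0.089876
denominator = 1 − 1.466107 = -0.466107
p = -0.089876 / -0.466107 = 0.1928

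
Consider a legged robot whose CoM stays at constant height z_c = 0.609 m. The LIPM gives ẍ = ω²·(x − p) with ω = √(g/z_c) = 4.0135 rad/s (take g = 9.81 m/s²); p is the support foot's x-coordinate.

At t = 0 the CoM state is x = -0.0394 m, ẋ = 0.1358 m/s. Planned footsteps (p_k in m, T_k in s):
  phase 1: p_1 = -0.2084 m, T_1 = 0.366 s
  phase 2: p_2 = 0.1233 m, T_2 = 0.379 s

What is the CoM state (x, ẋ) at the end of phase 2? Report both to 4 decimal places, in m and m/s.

phase 1: p=-0.2084, T=0.366, ωT=1.468941, cosh=2.287400, sinh=2.057231; start (x,ẋ)=(-0.039400, 0.135800) → end (x,ẋ)=(0.247779, 1.706011)
phase 2: p=0.1233, T=0.379, ωT=1.521116, cosh=2.397900, sinh=2.179433; start (x,ẋ)=(0.247779, 1.706011) → end (x,ẋ)=(1.348195, 5.179679)

x = 1.3482, ẋ = 5.1797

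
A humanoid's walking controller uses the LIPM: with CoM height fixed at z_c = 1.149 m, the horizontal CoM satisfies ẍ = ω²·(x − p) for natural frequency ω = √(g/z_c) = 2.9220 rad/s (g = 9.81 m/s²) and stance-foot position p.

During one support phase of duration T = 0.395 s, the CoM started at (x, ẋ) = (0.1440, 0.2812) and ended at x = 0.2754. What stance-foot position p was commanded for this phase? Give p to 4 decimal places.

p = 0.1521

ωT = 2.9220·0.395 = 1.154190; cosh(ωT) = 1.743383, sinh(ωT) = 1.428070
x(T) = p + (x₀−p)·cosh(ωT) + (ẋ₀/ω)·sinh(ωT) ⇒ p·(1 − cosh) = x(T) − x₀·cosh − (ẋ₀/ω)·sinh
numerator   = 0.2754 − (0.1440)·1.743383 − (0.2812/2.9220)·1.428070 = -0.113078
denominator = 1 − 1.743383 = -0.743383
p = -0.113078 / -0.743383 = 0.1521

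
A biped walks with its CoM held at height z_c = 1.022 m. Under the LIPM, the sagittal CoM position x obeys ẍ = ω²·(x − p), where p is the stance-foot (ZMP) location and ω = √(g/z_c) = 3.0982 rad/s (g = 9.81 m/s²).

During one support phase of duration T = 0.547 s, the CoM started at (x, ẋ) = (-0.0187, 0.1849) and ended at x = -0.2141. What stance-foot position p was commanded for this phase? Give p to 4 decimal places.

ωT = 3.0982·0.547 = 1.694715; cosh(ωT) = 2.814374, sinh(ωT) = 2.630722
x(T) = p + (x₀−p)·cosh(ωT) + (ẋ₀/ω)·sinh(ωT) ⇒ p·(1 − cosh) = x(T) − x₀·cosh − (ẋ₀/ω)·sinh
numerator   = -0.2141 − (-0.0187)·2.814374 − (0.1849/3.0982)·2.630722 = -0.318472
denominator = 1 − 2.814374 = -1.814374
p = -0.318472 / -1.814374 = 0.1755

p = 0.1755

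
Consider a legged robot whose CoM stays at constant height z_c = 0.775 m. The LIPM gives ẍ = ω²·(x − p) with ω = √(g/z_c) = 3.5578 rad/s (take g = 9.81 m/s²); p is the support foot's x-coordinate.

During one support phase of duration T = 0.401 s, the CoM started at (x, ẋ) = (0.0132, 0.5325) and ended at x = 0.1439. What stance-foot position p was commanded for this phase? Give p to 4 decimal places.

p = 0.1488

ωT = 3.5578·0.401 = 1.426678; cosh(ωT) = 2.202473, sinh(ωT) = 1.962367
x(T) = p + (x₀−p)·cosh(ωT) + (ẋ₀/ω)·sinh(ωT) ⇒ p·(1 − cosh) = x(T) − x₀·cosh − (ẋ₀/ω)·sinh
numerator   = 0.1439 − (0.0132)·2.202473 − (0.5325/3.5578)·1.962367 = -0.178882
denominator = 1 − 2.202473 = -1.202473
p = -0.178882 / -1.202473 = 0.1488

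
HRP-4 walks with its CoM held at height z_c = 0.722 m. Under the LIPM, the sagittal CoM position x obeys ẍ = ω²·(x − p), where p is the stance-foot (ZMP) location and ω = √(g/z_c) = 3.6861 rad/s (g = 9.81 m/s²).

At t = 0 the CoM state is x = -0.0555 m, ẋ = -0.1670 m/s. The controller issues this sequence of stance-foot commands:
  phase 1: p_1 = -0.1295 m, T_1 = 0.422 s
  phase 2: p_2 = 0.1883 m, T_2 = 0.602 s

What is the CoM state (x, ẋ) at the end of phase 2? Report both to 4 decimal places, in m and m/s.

phase 1: p=-0.1295, T=0.422, ωT=1.555534, cosh=2.474347, sinh=2.263270; start (x,ẋ)=(-0.055500, -0.167000) → end (x,ẋ)=(-0.048937, 0.204139)
phase 2: p=0.1883, T=0.602, ωT=2.219032, cosh=4.653569, sinh=4.544855; start (x,ẋ)=(-0.048937, 0.204139) → end (x,ẋ)=(-0.663999, -3.024397)

x = -0.6640, ẋ = -3.0244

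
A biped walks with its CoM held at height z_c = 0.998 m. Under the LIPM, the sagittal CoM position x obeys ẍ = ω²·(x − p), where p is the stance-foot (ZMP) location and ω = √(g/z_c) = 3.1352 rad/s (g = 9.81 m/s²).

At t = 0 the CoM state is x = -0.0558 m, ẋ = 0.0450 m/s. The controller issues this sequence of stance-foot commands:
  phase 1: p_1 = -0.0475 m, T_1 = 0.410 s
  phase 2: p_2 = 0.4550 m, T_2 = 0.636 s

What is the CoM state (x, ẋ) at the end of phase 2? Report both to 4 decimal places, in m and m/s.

phase 1: p=-0.0475, T=0.410, ωT=1.285432, cosh=1.946380, sinh=1.669849; start (x,ẋ)=(-0.055800, 0.045000) → end (x,ẋ)=(-0.039687, 0.044134)
phase 2: p=0.4550, T=0.636, ωT=1.993987, cosh=3.740456, sinh=3.604305; start (x,ẋ)=(-0.039687, 0.044134) → end (x,ẋ)=(-1.344619, -5.424992)

x = -1.3446, ẋ = -5.4250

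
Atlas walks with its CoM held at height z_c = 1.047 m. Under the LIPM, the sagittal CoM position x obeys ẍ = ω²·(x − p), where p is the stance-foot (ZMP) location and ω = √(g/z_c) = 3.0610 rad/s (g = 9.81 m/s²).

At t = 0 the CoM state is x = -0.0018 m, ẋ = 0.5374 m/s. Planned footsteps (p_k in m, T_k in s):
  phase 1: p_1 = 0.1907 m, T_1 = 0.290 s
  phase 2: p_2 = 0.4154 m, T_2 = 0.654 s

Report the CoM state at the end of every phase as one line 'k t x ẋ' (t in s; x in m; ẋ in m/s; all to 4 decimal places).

phase 1: p=0.1907, T=0.290, ωT=0.887690, cosh=1.420558, sinh=1.008953; start (x,ẋ)=(-0.001800, 0.537400) → end (x,ẋ)=(0.094378, 0.168890)
phase 2: p=0.4154, T=0.654, ωT=2.001894, cosh=3.769072, sinh=3.633993; start (x,ẋ)=(0.094378, 0.168890) → end (x,ẋ)=(-0.594051, -2.934379)

1 0.2900 0.0944 0.1689
2 0.9440 -0.5941 -2.9344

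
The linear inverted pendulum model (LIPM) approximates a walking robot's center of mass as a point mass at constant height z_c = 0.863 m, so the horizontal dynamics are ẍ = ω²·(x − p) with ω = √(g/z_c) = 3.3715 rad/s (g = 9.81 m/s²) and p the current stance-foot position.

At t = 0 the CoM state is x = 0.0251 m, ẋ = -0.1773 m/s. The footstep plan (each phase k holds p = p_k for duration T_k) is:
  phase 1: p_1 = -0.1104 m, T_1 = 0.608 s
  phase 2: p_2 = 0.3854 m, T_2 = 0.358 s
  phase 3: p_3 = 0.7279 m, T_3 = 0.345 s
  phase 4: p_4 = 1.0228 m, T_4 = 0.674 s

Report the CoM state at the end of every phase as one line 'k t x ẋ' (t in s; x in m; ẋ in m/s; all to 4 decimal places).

1 0.6080 0.2237 1.0448
2 0.9660 0.5626 1.0729
3 1.3110 0.8970 1.0795
4 1.9850 1.9428 3.2569

phase 1: p=-0.1104, T=0.608, ωT=2.049872, cosh=3.947829, sinh=3.819078; start (x,ẋ)=(0.025100, -0.177300) → end (x,ẋ)=(0.223694, 1.044751)
phase 2: p=0.3854, T=0.358, ωT=1.206997, cosh=1.821262, sinh=1.522168; start (x,ẋ)=(0.223694, 1.044751) → end (x,ẋ)=(0.562575, 1.072890)
phase 3: p=0.7279, T=0.345, ωT=1.163167, cosh=1.756274, sinh=1.443779; start (x,ẋ)=(0.562575, 1.072890) → end (x,ẋ)=(0.896989, 1.079537)
phase 4: p=1.0228, T=0.674, ωT=2.272391, cosh=4.902819, sinh=4.799753; start (x,ẋ)=(0.896989, 1.079537) → end (x,ẋ)=(1.942827, 3.256851)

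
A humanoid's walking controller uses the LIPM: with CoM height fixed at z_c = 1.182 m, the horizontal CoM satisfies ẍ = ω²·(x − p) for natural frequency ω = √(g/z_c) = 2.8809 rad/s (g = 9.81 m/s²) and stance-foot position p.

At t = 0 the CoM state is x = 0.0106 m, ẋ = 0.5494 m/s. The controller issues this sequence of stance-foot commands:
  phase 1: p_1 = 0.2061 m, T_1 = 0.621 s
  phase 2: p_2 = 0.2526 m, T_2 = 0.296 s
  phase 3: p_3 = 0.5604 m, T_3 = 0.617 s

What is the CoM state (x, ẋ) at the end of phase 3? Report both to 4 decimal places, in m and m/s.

phase 1: p=0.2061, T=0.621, ωT=1.789039, cosh=3.075410, sinh=2.908289; start (x,ẋ)=(0.010600, 0.549400) → end (x,ẋ)=(0.159481, 0.051635)
phase 2: p=0.2526, T=0.296, ωT=0.852746, cosh=1.386162, sinh=0.959919; start (x,ẋ)=(0.159481, 0.051635) → end (x,ẋ)=(0.140726, -0.185940)
phase 3: p=0.5604, T=0.617, ωT=1.777515, cosh=3.042099, sinh=2.873042; start (x,ẋ)=(0.140726, -0.185940) → end (x,ẋ)=(-0.901722, -4.039265)

x = -0.9017, ẋ = -4.0393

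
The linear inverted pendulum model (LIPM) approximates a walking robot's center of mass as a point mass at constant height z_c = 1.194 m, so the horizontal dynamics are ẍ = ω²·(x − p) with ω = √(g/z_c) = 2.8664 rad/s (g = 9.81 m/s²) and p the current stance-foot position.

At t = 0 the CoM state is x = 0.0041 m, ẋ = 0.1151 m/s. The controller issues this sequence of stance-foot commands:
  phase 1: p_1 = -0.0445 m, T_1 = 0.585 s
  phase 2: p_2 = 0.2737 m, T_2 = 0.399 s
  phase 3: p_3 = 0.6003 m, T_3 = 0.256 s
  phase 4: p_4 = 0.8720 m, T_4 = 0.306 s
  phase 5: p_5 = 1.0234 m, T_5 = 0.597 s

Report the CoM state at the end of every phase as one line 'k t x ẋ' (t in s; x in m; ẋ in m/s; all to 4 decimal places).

1 0.5850 0.1936 0.6781
2 0.9840 0.4689 0.8486
3 1.2400 0.6691 0.7855
4 1.5460 0.8584 0.5296
5 2.1430 1.0464 0.2469

phase 1: p=-0.0445, T=0.585, ωT=1.676844, cosh=2.767806, sinh=2.580843; start (x,ẋ)=(0.004100, 0.115100) → end (x,ẋ)=(0.193649, 0.678104)
phase 2: p=0.2737, T=0.399, ωT=1.143694, cosh=1.728489, sinh=1.409849; start (x,ẋ)=(0.193649, 0.678104) → end (x,ẋ)=(0.468860, 0.848594)
phase 3: p=0.6003, T=0.256, ωT=0.733798, cosh=1.281530, sinh=0.801448; start (x,ẋ)=(0.468860, 0.848594) → end (x,ẋ)=(0.669124, 0.785546)
phase 4: p=0.8720, T=0.306, ωT=0.877118, cosh=1.409971, sinh=0.993991; start (x,ẋ)=(0.669124, 0.785546) → end (x,ẋ)=(0.858357, 0.529567)
phase 5: p=1.0234, T=0.597, ωT=1.711241, cosh=2.858234, sinh=2.677592; start (x,ẋ)=(0.858357, 0.529567) → end (x,ẋ)=(1.046352, 0.246910)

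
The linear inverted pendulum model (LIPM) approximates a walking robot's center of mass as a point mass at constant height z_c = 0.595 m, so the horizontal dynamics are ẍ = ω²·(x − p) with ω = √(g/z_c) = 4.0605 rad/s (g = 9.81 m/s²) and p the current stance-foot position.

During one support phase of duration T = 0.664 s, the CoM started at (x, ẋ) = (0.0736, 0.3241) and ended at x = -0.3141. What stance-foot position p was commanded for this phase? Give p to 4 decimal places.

ωT = 4.0605·0.664 = 2.696172; cosh(ωT) = 7.445172, sinh(ωT) = 7.377709
x(T) = p + (x₀−p)·cosh(ωT) + (ẋ₀/ω)·sinh(ωT) ⇒ p·(1 − cosh) = x(T) − x₀·cosh − (ẋ₀/ω)·sinh
numerator   = -0.3141 − (0.0736)·7.445172 − (0.3241/4.0605)·7.377709 = -1.450937
denominator = 1 − 7.445172 = -6.445172
p = -1.450937 / -6.445172 = 0.2251

p = 0.2251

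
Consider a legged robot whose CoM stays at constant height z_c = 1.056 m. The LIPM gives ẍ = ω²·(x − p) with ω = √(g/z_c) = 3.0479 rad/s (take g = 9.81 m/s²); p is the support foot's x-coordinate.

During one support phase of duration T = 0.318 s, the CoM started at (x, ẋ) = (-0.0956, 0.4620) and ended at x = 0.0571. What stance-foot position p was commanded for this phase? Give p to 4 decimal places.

p = -0.0595

ωT = 3.0479·0.318 = 0.969232; cosh(ωT) = 1.507647, sinh(ωT) = 1.128273
x(T) = p + (x₀−p)·cosh(ωT) + (ẋ₀/ω)·sinh(ωT) ⇒ p·(1 − cosh) = x(T) − x₀·cosh − (ẋ₀/ω)·sinh
numerator   = 0.0571 − (-0.0956)·1.507647 − (0.4620/3.0479)·1.128273 = 0.030208
denominator = 1 − 1.507647 = -0.507647
p = 0.030208 / -0.507647 = -0.0595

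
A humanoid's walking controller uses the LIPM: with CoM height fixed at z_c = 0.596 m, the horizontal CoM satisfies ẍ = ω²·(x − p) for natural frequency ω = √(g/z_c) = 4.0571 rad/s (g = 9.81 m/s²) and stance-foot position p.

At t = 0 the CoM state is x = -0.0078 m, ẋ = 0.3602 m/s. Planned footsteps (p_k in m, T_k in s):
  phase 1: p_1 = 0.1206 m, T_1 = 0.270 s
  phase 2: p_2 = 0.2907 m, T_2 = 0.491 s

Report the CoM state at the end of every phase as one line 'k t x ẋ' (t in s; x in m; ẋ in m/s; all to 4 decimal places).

1 0.2700 0.0251 -0.0930
2 0.7610 -0.7835 -4.2240

phase 1: p=0.1206, T=0.270, ωT=1.095417, cosh=1.662415, sinh=1.328015; start (x,ẋ)=(-0.007800, 0.360200) → end (x,ẋ)=(0.025051, -0.093003)
phase 2: p=0.2907, T=0.491, ωT=1.992036, cosh=3.733431, sinh=3.597013; start (x,ẋ)=(0.025051, -0.093003) → end (x,ẋ)=(-0.783540, -4.223960)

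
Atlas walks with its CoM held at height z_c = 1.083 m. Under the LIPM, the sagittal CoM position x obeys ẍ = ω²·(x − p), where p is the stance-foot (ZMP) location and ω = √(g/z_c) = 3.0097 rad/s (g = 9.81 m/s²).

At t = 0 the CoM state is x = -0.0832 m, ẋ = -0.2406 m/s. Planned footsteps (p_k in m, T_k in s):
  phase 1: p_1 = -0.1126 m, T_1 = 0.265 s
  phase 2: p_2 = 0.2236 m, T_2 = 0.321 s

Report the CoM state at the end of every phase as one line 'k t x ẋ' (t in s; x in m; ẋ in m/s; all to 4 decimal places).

1 0.2650 -0.1441 -0.2430
2 0.5860 -0.4201 -1.6088

phase 1: p=-0.1126, T=0.265, ωT=0.797571, cosh=1.335281, sinh=0.884859; start (x,ẋ)=(-0.083200, -0.240600) → end (x,ẋ)=(-0.144080, -0.242972)
phase 2: p=0.2236, T=0.321, ωT=0.966114, cosh=1.504136, sinh=1.123577; start (x,ẋ)=(-0.144080, -0.242972) → end (x,ẋ)=(-0.420146, -1.608819)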